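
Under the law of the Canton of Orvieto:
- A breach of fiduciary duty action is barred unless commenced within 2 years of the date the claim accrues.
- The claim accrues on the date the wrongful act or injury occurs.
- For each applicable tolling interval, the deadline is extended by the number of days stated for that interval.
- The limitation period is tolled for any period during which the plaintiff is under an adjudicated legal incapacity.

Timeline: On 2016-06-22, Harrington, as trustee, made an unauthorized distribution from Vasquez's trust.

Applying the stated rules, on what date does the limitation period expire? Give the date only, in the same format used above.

2018-06-22

The claim accrued on 2016-06-22, when the wrongful act occurred.
Adding the 2 years base period to 2016-06-22 gives a deadline of 2018-06-22, before any tolling.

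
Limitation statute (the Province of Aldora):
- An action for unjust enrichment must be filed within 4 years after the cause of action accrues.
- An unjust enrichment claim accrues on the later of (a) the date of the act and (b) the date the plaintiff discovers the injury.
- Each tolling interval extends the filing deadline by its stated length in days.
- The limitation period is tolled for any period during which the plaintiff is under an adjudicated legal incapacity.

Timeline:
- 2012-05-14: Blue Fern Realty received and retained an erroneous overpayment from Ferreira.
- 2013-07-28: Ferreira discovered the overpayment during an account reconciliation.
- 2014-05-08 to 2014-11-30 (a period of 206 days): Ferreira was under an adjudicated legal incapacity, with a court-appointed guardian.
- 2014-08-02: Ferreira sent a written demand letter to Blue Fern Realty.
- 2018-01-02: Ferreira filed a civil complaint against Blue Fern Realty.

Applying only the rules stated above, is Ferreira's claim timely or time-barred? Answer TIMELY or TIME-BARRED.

Taking the later of the act (2012-05-14) and discovery (2013-07-28), the claim accrued on 2013-07-28.
The untolled deadline — 4 years after 2013-07-28 — is 2017-07-28.
The period was tolled for 206 days by the plaintiff's legal incapacity (2014-05-08 to 2014-11-30), pushing the deadline to 2018-02-19.
None of the other events listed affects the running of the period under the stated rules.
Filing on 2018-01-02 beat the 2018-02-19 deadline — the action is timely.

TIMELY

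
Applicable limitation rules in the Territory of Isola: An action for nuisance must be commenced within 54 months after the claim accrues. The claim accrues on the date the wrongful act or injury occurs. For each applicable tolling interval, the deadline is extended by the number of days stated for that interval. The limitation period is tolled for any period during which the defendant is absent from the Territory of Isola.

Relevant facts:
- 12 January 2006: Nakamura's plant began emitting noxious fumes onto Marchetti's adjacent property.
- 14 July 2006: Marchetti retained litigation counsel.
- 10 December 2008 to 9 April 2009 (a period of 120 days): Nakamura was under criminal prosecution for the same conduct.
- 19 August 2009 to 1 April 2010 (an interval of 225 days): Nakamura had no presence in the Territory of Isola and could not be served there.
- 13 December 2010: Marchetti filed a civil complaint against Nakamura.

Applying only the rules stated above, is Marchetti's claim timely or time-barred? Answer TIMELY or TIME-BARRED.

The claim accrued on 12 January 2006, the date of the act.
54 months from 12 January 2006 is 12 July 2010.
The defendant's absence from the jurisdiction from 19 August 2009 to 1 April 2010 tolled the period for 225 days, extending the deadline to 22 February 2011.
Although a criminal prosecution ran from 10 December 2008 to 9 April 2009, the stated rules do not make that a tolling event, so it is disregarded.
The other events in the timeline have no effect on the limitation period under the stated rules.
The 13 December 2010 filing precedes the 22 February 2011 deadline; the claim is timely.

TIMELY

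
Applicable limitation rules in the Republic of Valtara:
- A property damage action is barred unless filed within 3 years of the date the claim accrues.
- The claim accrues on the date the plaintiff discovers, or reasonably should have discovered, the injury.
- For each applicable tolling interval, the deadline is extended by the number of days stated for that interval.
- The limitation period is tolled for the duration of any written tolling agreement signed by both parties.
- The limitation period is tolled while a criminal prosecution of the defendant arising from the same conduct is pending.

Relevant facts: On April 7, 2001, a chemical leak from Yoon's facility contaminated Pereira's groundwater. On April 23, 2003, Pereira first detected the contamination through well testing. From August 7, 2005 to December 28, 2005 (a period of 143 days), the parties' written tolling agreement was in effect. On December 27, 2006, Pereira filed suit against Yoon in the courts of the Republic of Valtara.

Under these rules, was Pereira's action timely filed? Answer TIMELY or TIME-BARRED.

The claim did not accrue until Pereira discovered the injury on April 23, 2003; the April 7, 2001 act date does not start the clock under the stated rule.
3 years from April 23, 2003 is April 23, 2006.
The period was tolled for 143 days by the written tolling agreement (August 7, 2005 to December 28, 2005), pushing the deadline to September 13, 2006.
The December 27, 2006 filing falls after the September 13, 2006 deadline; the claim is time-barred.

TIME-BARRED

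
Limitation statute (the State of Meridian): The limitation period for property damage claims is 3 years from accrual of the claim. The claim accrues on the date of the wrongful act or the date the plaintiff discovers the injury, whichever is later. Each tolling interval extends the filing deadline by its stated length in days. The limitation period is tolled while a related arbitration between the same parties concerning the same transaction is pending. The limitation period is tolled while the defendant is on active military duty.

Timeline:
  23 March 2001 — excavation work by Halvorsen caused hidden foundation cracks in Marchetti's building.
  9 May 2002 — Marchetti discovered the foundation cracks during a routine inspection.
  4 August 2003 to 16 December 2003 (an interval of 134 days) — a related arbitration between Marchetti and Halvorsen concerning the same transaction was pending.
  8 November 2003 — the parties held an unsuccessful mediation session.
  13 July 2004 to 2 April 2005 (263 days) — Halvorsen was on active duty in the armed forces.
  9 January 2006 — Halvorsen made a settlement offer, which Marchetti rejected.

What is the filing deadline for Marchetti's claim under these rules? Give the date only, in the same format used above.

The claim accrued on 9 May 2002 — the later of the 23 March 2001 act and the 9 May 2002 discovery.
Adding the 3 years base period to 9 May 2002 gives a deadline of 9 May 2005, before any tolling.
The period was tolled for 134 days by the pending related arbitration (4 August 2003 to 16 December 2003), pushing the deadline to 20 September 2005.
The defendant's active military service from 13 July 2004 to 2 April 2005 tolled the period for 263 days, extending the deadline to 10 June 2006.
Nothing else in the chronology tolls or restarts the period.

10 June 2006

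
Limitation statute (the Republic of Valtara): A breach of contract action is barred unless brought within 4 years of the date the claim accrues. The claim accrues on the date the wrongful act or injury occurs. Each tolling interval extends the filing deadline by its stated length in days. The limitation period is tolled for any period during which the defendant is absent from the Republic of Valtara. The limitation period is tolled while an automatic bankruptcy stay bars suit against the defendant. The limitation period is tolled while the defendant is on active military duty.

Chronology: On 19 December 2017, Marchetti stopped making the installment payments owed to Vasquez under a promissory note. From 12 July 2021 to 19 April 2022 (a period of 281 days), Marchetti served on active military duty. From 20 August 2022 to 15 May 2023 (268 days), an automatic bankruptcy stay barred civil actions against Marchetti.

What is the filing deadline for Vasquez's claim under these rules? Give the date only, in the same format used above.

21 June 2023

The limitation period began to run on 19 December 2017.
4 years from 19 December 2017 is 19 December 2021.
The period was tolled for 281 days by the defendant's active military service (12 July 2021 to 19 April 2022), pushing the deadline to 26 September 2022.
The automatic bankruptcy stay from 20 August 2022 to 15 May 2023 tolled the period for 268 days, extending the deadline to 21 June 2023.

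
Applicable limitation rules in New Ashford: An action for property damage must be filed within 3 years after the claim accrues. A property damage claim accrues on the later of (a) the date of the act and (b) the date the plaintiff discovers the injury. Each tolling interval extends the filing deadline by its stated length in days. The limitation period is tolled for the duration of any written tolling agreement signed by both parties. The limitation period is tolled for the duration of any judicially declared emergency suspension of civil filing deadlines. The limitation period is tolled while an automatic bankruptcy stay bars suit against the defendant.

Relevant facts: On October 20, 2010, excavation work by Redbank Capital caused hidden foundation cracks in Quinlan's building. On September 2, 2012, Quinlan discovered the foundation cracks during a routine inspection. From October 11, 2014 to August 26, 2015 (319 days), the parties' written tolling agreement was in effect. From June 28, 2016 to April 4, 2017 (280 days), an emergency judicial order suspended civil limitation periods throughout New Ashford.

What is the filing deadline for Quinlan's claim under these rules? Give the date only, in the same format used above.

April 23, 2017

The claim accrued on September 2, 2012 — the later of the October 20, 2010 act and the September 2, 2012 discovery.
Adding the 3 years base period to September 2, 2012 gives a deadline of September 2, 2015, before any tolling.
The written tolling agreement from October 11, 2014 to August 26, 2015 tolled the period for 319 days, extending the deadline to July 17, 2016.
Because the emergency suspension of filing deadlines ran from June 28, 2016 to April 4, 2017, the deadline is extended by 280 days to April 23, 2017.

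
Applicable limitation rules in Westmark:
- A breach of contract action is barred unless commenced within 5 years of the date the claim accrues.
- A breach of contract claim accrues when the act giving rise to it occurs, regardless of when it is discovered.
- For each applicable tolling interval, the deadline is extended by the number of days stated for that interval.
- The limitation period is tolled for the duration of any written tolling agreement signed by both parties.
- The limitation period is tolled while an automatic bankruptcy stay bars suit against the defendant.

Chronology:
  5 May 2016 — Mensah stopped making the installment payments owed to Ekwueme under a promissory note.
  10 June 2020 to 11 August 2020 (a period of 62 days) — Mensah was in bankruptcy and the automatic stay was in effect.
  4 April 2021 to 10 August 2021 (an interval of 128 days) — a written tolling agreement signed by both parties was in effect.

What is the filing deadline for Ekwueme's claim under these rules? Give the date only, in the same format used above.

11 November 2021

The limitation period began to run on 5 May 2016.
Adding the 5 years base period to 5 May 2016 gives a deadline of 5 May 2021, before any tolling.
The period was tolled for 62 days by the automatic bankruptcy stay (10 June 2020 to 11 August 2020), pushing the deadline to 6 July 2021.
Because the written tolling agreement ran from 4 April 2021 to 10 August 2021, the deadline is extended by 128 days to 11 November 2021.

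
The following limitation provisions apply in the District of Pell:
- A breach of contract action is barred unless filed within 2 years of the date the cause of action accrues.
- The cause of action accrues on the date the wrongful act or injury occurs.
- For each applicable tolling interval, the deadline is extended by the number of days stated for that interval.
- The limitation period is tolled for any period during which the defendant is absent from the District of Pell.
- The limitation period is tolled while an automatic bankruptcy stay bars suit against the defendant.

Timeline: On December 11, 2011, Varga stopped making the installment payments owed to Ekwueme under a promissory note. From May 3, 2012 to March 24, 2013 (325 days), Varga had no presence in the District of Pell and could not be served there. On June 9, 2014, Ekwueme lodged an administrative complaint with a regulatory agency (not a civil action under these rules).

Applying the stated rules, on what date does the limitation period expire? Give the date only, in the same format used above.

The limitation period began to run on December 11, 2011.
The untolled deadline — 2 years after December 11, 2011 — is December 11, 2013.
The period was tolled for 325 days by the defendant's absence from the jurisdiction (May 3, 2012 to March 24, 2013), pushing the deadline to November 1, 2014.
The other events in the timeline have no effect on the limitation period under the stated rules.

November 1, 2014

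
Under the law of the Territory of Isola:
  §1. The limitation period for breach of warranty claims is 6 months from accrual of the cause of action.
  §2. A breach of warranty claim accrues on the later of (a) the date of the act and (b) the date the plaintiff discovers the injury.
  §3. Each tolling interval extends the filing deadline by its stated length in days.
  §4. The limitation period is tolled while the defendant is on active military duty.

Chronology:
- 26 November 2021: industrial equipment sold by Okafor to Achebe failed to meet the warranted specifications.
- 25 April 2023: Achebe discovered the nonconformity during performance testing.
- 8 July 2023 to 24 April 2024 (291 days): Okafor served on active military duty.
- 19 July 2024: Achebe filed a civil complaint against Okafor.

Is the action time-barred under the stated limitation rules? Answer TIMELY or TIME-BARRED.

The claim accrued on 25 April 2023 — the later of the 26 November 2021 act and the 25 April 2023 discovery.
6 months from 25 April 2023 is 25 October 2023.
The defendant's active military service from 8 July 2023 to 24 April 2024 tolled the period for 291 days, extending the deadline to 11 August 2024.
Achebe filed on 19 July 2024, before the 11 August 2024 deadline, so the action is timely.

TIMELY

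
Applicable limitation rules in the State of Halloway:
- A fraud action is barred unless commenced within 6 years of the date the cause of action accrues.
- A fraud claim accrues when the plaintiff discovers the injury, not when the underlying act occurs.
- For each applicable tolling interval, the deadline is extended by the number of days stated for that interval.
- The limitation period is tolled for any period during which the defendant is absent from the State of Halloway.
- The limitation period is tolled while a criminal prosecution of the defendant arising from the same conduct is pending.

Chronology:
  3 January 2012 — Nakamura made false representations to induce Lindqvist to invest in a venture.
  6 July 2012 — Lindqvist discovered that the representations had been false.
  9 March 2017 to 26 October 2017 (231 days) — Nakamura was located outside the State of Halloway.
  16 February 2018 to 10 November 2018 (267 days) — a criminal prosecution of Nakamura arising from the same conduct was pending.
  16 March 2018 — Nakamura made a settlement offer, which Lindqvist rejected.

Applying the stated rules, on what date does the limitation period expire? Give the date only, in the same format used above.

Under the discovery rule, the claim accrued on 6 July 2012, when Lindqvist discovered the injury — not on the 3 January 2012 date of the underlying act.
Adding the 6 years base period to 6 July 2012 gives a deadline of 6 July 2018, before any tolling.
The period was tolled for 231 days by the defendant's absence from the jurisdiction (9 March 2017 to 26 October 2017), pushing the deadline to 22 February 2019.
Because the pending criminal prosecution ran from 16 February 2018 to 10 November 2018, the deadline is extended by 267 days to 16 November 2019.
None of the other events listed affects the running of the period under the stated rules.

16 November 2019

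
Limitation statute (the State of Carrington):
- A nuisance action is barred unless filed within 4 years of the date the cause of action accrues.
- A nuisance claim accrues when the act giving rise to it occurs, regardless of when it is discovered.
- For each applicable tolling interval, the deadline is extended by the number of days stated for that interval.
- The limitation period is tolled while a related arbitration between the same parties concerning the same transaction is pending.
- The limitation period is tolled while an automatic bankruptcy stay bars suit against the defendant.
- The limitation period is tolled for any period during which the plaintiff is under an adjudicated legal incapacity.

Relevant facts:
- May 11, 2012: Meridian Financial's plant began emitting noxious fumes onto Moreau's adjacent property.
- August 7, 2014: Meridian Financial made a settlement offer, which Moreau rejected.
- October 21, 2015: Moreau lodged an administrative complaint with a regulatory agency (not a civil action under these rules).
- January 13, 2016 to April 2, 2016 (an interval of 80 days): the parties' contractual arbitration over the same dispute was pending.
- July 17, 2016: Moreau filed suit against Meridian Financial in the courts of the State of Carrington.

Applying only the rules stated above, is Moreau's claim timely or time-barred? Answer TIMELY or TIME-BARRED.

TIMELY

The claim accrued on May 11, 2012, when the wrongful act occurred.
Adding the 4 years base period to May 11, 2012 gives a deadline of May 11, 2016, before any tolling.
Because the pending related arbitration ran from January 13, 2016 to April 2, 2016, the deadline is extended by 80 days to July 30, 2016.
The other events in the timeline have no effect on the limitation period under the stated rules.
The July 17, 2016 filing precedes the July 30, 2016 deadline; the claim is timely.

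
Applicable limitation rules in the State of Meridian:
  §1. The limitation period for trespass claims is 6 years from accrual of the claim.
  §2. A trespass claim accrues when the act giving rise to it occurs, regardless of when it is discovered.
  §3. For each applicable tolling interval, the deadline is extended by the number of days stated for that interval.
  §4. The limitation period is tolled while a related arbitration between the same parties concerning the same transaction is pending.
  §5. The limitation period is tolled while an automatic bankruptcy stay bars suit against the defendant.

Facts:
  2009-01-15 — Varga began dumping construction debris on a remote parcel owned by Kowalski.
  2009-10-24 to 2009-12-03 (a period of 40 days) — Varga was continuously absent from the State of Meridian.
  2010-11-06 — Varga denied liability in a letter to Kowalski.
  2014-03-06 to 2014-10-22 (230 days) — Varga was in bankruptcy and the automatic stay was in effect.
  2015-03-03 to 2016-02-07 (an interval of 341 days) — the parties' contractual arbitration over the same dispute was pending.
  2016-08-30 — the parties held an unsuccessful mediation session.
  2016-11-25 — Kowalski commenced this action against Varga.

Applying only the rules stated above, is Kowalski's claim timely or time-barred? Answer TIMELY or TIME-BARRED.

The limitation period began to run on 2009-01-15.
Adding the 6 years base period to 2009-01-15 gives a deadline of 2015-01-15, before any tolling.
The automatic bankruptcy stay from 2014-03-06 to 2014-10-22 tolled the period for 230 days, extending the deadline to 2015-09-02.
The period was tolled for 341 days by the pending related arbitration (2015-03-03 to 2016-02-07), pushing the deadline to 2016-08-08.
No stated provision tolls the period for the defendant's absence, so the interval from 2009-10-24 to 2009-12-03 has no effect on the deadline.
None of the other events listed affects the running of the period under the stated rules.
The 2016-11-25 filing falls after the 2016-08-08 deadline; the claim is time-barred.

TIME-BARRED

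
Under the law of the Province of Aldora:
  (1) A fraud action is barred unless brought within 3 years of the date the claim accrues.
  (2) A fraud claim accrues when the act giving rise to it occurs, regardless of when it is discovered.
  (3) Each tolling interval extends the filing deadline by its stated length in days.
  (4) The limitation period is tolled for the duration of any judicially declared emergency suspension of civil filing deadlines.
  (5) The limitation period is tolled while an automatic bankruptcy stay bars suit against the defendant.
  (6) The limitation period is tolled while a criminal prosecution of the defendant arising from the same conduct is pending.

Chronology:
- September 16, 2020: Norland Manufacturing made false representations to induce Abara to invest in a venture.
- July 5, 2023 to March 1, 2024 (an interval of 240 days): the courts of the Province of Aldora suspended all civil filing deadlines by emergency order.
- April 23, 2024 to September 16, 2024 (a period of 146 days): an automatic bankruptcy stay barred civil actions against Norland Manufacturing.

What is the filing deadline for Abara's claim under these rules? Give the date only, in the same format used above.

The claim accrued on September 16, 2020, the date of the act.
The untolled deadline — 3 years after September 16, 2020 — is September 16, 2023.
The period was tolled for 240 days by the emergency suspension of filing deadlines (July 5, 2023 to March 1, 2024), pushing the deadline to May 13, 2024.
The period was tolled for 146 days by the automatic bankruptcy stay (April 23, 2024 to September 16, 2024), pushing the deadline to October 6, 2024.

October 6, 2024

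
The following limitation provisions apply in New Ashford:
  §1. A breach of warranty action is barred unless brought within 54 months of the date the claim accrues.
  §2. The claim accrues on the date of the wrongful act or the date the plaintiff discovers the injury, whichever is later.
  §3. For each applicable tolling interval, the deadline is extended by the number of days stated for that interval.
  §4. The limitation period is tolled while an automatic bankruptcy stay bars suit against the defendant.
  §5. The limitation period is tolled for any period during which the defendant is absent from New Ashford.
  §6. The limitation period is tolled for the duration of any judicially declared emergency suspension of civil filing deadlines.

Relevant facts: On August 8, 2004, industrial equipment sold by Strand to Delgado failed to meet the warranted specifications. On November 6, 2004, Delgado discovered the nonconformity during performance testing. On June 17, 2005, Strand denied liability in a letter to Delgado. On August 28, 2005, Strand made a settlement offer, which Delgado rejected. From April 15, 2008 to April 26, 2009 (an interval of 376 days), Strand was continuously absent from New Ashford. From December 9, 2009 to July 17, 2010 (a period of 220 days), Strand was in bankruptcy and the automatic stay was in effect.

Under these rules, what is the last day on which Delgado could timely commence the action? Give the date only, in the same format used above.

Because discovery on November 6, 2004 post-dates the August 8, 2004 act, accrual under the later-of rule falls on November 6, 2004.
54 months from November 6, 2004 is May 6, 2009.
The defendant's absence from the jurisdiction from April 15, 2008 to April 26, 2009 tolled the period for 376 days, extending the deadline to May 17, 2010.
Because the automatic bankruptcy stay ran from December 9, 2009 to July 17, 2010, the deadline is extended by 220 days to December 23, 2010.
The other events in the timeline have no effect on the limitation period under the stated rules.

December 23, 2010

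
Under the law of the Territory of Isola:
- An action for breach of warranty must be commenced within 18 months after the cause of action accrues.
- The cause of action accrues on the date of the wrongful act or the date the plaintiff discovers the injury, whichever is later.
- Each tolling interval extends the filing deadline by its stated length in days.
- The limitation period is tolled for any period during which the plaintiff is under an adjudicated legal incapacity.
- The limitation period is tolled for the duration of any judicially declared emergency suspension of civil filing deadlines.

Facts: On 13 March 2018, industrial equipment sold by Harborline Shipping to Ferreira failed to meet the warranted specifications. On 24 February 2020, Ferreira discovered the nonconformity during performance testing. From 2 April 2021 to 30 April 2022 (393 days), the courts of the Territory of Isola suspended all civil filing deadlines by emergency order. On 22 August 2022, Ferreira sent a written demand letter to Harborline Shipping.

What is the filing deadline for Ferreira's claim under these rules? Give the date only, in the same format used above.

21 September 2022

The claim accrued on 24 February 2020 — the later of the 13 March 2018 act and the 24 February 2020 discovery.
18 months from 24 February 2020 is 24 August 2021.
The emergency suspension of filing deadlines from 2 April 2021 to 30 April 2022 tolled the period for 393 days, extending the deadline to 21 September 2022.
The other events in the timeline have no effect on the limitation period under the stated rules.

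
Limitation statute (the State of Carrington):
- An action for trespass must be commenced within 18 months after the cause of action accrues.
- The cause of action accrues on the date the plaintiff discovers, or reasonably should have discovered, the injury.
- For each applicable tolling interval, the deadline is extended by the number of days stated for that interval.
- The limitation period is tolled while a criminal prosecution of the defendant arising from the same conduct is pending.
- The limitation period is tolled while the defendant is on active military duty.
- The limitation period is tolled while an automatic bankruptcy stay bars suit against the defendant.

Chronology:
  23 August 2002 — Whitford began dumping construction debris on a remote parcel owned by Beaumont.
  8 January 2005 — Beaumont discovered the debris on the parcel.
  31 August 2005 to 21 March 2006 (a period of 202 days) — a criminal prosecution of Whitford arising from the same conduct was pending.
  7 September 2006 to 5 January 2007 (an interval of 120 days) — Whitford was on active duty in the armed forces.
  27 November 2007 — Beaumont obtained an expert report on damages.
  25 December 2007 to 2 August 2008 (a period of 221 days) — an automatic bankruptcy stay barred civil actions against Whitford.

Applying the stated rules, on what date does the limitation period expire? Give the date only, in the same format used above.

Accrual is tied to discovery, so the period began on 8 January 2005 rather than on 23 August 2002 when the act occurred.
The untolled deadline — 18 months after 8 January 2005 — is 8 July 2006.
The pending criminal prosecution from 31 August 2005 to 21 March 2006 tolled the period for 202 days, extending the deadline to 26 January 2007.
Because the defendant's active military service ran from 7 September 2006 to 5 January 2007, the deadline is extended by 120 days to 26 May 2007.
By the time the automatic bankruptcy stay began on 25 December 2007, the limitation period had already expired on 26 May 2007; that interval cannot revive it.
None of the other events listed affects the running of the period under the stated rules.

26 May 2007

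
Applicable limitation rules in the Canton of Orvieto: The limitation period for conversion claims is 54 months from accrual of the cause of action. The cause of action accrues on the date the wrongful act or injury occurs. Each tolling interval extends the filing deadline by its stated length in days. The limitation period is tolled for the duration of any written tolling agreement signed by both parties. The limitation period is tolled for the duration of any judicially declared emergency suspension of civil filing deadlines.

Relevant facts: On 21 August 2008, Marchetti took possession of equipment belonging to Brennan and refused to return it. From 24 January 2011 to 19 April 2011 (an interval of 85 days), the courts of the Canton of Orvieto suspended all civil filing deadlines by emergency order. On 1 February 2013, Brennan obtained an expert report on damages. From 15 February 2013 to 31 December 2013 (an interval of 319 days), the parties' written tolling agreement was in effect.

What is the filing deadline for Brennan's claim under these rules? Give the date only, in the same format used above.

The claim accrued on 21 August 2008, when the wrongful act occurred.
The untolled deadline — 54 months after 21 August 2008 — is 21 February 2013.
Because the emergency suspension of filing deadlines ran from 24 January 2011 to 19 April 2011, the deadline is extended by 85 days to 17 May 2013.
The written tolling agreement from 15 February 2013 to 31 December 2013 tolled the period for 319 days, extending the deadline to 1 April 2014.
The other events in the timeline have no effect on the limitation period under the stated rules.

1 April 2014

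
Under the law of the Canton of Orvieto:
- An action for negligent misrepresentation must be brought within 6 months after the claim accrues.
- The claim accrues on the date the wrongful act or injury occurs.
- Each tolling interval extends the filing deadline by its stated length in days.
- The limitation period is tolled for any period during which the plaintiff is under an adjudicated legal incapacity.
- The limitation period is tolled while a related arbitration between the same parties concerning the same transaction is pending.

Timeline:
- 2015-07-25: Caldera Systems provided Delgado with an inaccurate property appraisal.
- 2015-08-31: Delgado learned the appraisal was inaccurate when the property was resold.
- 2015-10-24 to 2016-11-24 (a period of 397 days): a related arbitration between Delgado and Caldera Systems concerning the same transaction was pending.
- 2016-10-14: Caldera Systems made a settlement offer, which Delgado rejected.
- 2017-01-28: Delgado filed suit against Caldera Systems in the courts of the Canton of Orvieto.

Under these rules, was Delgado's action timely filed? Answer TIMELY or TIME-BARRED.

TIMELY

The claim accrued on 2015-07-25, when the wrongful act occurred; under the stated occurrence rule the 2015-08-31 discovery does not delay accrual.
Adding the 6 months base period to 2015-07-25 gives a deadline of 2016-01-25, before any tolling.
Because the pending related arbitration ran from 2015-10-24 to 2016-11-24, the deadline is extended by 397 days to 2017-02-25.
Nothing else in the chronology tolls or restarts the period.
The 2017-01-28 filing precedes the 2017-02-25 deadline; the claim is timely.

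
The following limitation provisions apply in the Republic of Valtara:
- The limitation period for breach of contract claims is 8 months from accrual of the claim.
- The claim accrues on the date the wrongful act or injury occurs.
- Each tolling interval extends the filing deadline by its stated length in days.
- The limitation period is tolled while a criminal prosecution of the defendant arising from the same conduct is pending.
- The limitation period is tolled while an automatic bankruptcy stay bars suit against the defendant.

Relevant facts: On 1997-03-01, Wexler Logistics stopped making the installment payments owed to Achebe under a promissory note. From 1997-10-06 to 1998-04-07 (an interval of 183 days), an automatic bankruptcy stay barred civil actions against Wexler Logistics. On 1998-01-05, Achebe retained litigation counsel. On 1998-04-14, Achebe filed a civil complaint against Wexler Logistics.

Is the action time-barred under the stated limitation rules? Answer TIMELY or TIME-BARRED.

The claim accrued on 1997-03-01, the date of the act.
Adding the 8 months base period to 1997-03-01 gives a deadline of 1997-11-01, before any tolling.
The automatic bankruptcy stay from 1997-10-06 to 1998-04-07 tolled the period for 183 days, extending the deadline to 1998-05-03.
None of the other events listed affects the running of the period under the stated rules.
Filing on 1998-04-14 beat the 1998-05-03 deadline — the action is timely.

TIMELY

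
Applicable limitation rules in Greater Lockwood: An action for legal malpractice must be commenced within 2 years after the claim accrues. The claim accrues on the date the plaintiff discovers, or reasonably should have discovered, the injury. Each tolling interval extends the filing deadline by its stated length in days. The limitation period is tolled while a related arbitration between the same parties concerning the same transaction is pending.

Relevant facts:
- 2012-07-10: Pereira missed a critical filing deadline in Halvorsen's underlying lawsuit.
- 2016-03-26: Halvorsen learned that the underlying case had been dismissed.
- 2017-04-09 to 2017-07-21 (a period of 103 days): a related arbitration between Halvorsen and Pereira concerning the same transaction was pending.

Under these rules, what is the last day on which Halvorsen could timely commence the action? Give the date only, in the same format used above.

The claim did not accrue until Halvorsen discovered the injury on 2016-03-26; the 2012-07-10 act date does not start the clock under the stated rule.
Adding the 2 years base period to 2016-03-26 gives a deadline of 2018-03-26, before any tolling.
The period was tolled for 103 days by the pending related arbitration (2017-04-09 to 2017-07-21), pushing the deadline to 2018-07-07.

2018-07-07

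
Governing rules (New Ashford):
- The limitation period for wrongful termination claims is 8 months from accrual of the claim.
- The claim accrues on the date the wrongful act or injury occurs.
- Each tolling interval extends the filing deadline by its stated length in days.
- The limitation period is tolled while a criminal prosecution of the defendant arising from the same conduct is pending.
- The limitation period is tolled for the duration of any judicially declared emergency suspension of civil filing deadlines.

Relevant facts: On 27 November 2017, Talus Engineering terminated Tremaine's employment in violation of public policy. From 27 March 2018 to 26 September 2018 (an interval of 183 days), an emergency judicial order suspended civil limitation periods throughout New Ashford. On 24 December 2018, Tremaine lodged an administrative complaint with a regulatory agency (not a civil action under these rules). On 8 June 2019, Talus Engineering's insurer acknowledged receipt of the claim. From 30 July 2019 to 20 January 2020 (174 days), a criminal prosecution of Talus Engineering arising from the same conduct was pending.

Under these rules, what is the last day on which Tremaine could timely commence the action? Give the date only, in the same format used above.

The claim accrued on 27 November 2017, when the wrongful act occurred.
8 months from 27 November 2017 is 27 July 2018.
The emergency suspension of filing deadlines from 27 March 2018 to 26 September 2018 tolled the period for 183 days, extending the deadline to 26 January 2019.
The pending criminal prosecution from 30 July 2019 to 20 January 2020 began after the period had already run on 26 January 2019, so it has no tolling effect.
The other events in the timeline have no effect on the limitation period under the stated rules.

26 January 2019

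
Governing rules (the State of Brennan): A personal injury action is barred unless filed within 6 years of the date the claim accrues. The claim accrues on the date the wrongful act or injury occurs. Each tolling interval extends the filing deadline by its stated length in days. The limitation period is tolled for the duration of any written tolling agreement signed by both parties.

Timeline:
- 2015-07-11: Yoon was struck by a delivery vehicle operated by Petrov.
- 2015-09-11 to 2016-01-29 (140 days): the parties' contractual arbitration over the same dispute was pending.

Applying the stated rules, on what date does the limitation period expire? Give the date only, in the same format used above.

2021-07-11

The limitation period began to run on 2015-07-11.
6 years from 2015-07-11 is 2021-07-11.
The pending related arbitration from 2015-09-11 to 2016-01-29 does not toll the period, because no stated rule makes a pending arbitration a tolling event.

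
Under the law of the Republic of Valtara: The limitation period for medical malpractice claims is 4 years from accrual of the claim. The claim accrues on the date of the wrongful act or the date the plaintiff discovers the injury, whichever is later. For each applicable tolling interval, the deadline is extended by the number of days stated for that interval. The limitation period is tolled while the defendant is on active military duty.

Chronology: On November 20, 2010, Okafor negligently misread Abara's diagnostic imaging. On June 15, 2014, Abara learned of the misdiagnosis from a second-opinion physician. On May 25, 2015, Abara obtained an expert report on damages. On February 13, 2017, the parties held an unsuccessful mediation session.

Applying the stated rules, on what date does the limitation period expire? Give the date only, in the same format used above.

June 15, 2018

Because discovery on June 15, 2014 post-dates the November 20, 2010 act, accrual under the later-of rule falls on June 15, 2014.
Adding the 4 years base period to June 15, 2014 gives a deadline of June 15, 2018, before any tolling.
None of the other events listed affects the running of the period under the stated rules.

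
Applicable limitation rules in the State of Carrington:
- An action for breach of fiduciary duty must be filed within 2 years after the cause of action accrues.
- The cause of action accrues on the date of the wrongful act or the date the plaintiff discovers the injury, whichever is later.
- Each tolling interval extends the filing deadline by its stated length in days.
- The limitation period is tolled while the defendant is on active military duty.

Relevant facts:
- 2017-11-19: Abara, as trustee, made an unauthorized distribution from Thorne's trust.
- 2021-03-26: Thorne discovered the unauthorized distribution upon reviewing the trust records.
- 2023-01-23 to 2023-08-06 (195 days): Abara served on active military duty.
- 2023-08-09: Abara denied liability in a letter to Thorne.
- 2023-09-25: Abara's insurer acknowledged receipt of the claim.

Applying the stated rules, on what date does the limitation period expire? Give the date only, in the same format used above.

2023-10-07

The claim accrued on 2021-03-26 — the later of the 2017-11-19 act and the 2021-03-26 discovery.
2 years from 2021-03-26 is 2023-03-26.
Because the defendant's active military service ran from 2023-01-23 to 2023-08-06, the deadline is extended by 195 days to 2023-10-07.
Nothing else in the chronology tolls or restarts the period.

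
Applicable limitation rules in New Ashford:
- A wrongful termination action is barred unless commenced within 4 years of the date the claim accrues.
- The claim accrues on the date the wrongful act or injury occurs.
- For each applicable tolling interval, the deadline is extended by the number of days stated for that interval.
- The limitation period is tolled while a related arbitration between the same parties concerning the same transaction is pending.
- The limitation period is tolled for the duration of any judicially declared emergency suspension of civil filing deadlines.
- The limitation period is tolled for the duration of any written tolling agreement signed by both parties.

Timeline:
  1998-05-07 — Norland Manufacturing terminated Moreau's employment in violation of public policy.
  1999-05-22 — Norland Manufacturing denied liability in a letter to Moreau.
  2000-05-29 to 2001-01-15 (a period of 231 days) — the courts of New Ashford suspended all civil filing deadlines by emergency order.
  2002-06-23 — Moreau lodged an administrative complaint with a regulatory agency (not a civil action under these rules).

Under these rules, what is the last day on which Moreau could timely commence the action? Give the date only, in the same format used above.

2002-12-24

The claim accrued on 1998-05-07, when the wrongful act occurred.
The untolled deadline — 4 years after 1998-05-07 — is 2002-05-07.
The emergency suspension of filing deadlines from 2000-05-29 to 2001-01-15 tolled the period for 231 days, extending the deadline to 2002-12-24.
Nothing else in the chronology tolls or restarts the period.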